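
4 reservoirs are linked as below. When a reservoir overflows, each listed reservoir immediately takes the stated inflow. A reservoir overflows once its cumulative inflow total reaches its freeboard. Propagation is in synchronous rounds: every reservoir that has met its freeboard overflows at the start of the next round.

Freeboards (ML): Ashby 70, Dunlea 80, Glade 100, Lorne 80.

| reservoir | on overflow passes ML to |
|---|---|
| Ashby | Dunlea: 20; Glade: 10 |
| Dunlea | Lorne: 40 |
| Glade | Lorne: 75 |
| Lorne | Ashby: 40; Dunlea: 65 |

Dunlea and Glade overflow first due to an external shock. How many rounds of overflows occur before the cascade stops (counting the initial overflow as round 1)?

Round 1 — Dunlea, Glade overflow (initial).
  Lorne: +40+75 → 115 ≥ 80
Round 2 — Lorne overflows.
  Ashby: +40 → 40 < 70
No further overflows.

2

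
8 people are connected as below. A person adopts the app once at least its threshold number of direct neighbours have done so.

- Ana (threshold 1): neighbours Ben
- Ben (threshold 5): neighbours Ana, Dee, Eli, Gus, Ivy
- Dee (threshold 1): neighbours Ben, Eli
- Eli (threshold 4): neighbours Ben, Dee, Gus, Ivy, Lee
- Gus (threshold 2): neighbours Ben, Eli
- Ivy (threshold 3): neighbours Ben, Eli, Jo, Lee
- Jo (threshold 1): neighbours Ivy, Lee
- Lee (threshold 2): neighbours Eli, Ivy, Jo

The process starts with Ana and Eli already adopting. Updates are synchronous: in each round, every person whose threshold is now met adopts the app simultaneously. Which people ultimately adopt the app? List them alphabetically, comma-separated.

Ana, Dee, Eli

Round 1 — Ana, Eli adopt the app (initial).
Round 2 — checking thresholds:
  Ben: 2 of 5 neighbours < 5, not yet.
  Dee: 1 of 2 neighbours ≥ 1, adopts the app.
  Gus: 1 of 2 neighbours < 2, not yet.
  Ivy: 1 of 4 neighbours < 3, not yet.
  Lee: 1 of 3 neighbours < 2, not yet.
Round 3 — no new adoptions; cascade stops.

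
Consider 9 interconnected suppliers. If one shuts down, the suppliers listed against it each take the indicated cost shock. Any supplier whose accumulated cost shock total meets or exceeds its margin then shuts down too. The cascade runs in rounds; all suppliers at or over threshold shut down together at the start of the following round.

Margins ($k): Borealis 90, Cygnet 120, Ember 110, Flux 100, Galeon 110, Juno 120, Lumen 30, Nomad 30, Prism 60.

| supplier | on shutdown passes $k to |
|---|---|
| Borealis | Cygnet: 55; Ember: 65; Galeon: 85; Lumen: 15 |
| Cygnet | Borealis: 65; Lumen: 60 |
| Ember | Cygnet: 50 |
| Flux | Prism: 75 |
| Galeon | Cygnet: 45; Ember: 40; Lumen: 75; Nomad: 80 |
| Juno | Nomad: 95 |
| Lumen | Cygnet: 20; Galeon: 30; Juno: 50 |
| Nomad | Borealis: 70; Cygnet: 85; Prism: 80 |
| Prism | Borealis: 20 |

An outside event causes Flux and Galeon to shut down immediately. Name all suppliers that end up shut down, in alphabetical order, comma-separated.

Borealis, Cygnet, Flux, Galeon, Lumen, Nomad, Prism

Round 1 — Flux, Galeon shut down (initial).
  Cygnet: +45 → 45 < 120
  Ember: +40 → 40 < 110
  Lumen: +75 → 75 ≥ 30
  Nomad: +80 → 80 ≥ 30
  Prism: +75 → 75 ≥ 60
Round 2 — Lumen, Nomad, Prism shut down.
  Borealis: +70+20 → 90 ≥ 90
  Cygnet: +20+85 → 150 ≥ 120
  Juno: +50 → 50 < 120
Round 3 — Borealis, Cygnet shut down.
  Ember: +65 → 105 < 110
No further shutdowns.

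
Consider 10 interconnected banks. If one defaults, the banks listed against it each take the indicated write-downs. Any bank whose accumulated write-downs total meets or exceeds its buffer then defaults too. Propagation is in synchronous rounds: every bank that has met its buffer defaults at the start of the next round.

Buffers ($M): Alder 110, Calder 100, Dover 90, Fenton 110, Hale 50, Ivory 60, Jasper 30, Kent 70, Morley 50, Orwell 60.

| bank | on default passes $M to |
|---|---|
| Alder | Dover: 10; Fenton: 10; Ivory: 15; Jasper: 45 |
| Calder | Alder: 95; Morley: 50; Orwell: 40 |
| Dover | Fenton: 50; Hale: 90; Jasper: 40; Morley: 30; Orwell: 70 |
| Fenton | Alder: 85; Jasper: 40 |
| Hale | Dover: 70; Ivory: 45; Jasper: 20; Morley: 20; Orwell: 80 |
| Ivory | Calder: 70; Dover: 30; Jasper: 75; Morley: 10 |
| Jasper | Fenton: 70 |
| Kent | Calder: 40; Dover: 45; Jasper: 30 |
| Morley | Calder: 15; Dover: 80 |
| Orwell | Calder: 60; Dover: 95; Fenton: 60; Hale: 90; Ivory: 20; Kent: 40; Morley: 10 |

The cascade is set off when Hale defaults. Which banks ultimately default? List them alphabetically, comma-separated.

Round 1 — Hale defaults (initial).
  Dover: +70 → 70 < 90
  Ivory: +45 → 45 < 60
  Jasper: +20 → 20 < 30
  Morley: +20 → 20 < 50
  Orwell: +80 → 80 ≥ 60
Round 2 — Orwell defaults.
  Calder: +60 → 60 < 100
  Dover: +95 → 165 ≥ 90
  Fenton: +60 → 60 < 110
  Ivory: +20 → 65 ≥ 60
  Kent: +40 → 40 < 70
  Morley: +10 → 30 < 50
Round 3 — Dover, Ivory default.
  Calder: +70 → 130 ≥ 100
  Fenton: +50 → 110 ≥ 110
  Jasper: +40+75 → 135 ≥ 30
  Morley: +30+10 → 70 ≥ 50
Round 4 — Calder, Fenton, Jasper, Morley default.
  Alder: +95+85 → 180 ≥ 110
Round 5 — Alder defaults.
No further defaults.

Alder, Calder, Dover, Fenton, Hale, Ivory, Jasper, Morley, Orwell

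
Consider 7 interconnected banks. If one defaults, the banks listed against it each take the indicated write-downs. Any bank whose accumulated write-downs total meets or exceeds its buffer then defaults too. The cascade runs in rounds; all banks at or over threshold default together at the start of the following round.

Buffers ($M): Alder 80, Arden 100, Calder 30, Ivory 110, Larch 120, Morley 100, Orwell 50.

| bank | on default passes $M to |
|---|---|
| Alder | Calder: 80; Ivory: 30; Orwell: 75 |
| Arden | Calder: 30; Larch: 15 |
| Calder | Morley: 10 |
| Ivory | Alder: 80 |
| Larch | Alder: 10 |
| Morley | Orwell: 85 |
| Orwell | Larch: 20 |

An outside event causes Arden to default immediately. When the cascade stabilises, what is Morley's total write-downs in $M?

Round 1 — Arden defaults (initial).
  Calder: +30 → 30 ≥ 30
  Larch: +15 → 15 < 120
Round 2 — Calder defaults.
  Morley: +10 → 10 < 100
No further defaults.

10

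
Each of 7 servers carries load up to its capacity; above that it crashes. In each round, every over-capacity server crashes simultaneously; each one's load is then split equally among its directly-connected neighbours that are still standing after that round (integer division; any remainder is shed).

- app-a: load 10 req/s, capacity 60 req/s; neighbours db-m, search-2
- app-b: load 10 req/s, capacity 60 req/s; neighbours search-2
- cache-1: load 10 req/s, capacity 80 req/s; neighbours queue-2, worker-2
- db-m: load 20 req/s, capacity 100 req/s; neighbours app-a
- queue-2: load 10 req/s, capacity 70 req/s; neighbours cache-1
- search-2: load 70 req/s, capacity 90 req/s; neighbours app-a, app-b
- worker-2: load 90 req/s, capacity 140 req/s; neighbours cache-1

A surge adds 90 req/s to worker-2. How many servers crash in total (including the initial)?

Round 1 — worker-2 at 180 > 140. worker-2 crashes.
  worker-2 sheds 180 req/s to cache-1: 180 each.
    cache-1: 10+180 = 190 > 80
Round 2 — cache-1 crashes.
  cache-1 sheds 190 req/s to queue-2: 190 each.
    queue-2: 10+190 = 200 > 70
Round 3 — queue-2 crashes.
  queue-2 sheds 200 req/s: no online neighbours, lost.
No further crashes.

3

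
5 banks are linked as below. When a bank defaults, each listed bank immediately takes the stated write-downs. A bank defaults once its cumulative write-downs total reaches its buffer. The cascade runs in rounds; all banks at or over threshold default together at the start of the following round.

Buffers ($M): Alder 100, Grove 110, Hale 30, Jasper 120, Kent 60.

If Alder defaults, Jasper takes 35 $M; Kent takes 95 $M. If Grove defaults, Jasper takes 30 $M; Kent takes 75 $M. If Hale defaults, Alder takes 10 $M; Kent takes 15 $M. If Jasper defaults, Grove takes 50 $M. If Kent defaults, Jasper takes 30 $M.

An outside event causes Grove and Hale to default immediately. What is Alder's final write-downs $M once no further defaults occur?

Round 1 — Grove, Hale default (initial).
  Alder: +10 → 10 < 100
  Jasper: +30 → 30 < 120
  Kent: +75+15 → 90 ≥ 60
Round 2 — Kent defaults.
  Jasper: +30 → 60 < 120
No further defaults.

10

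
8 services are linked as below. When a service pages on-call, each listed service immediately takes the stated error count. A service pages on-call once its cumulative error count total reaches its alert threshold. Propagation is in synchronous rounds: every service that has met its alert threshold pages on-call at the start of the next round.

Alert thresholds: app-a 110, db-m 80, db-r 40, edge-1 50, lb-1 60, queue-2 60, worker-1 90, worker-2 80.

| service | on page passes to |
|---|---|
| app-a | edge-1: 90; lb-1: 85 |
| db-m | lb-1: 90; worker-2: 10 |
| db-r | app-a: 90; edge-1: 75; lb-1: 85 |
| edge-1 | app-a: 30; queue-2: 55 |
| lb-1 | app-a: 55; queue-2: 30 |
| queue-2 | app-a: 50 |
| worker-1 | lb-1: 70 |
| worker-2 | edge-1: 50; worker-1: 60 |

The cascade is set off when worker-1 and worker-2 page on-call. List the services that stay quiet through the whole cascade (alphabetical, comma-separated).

Round 1 — worker-1, worker-2 page on-call (initial).
  edge-1: +50 → 50 ≥ 50
  lb-1: +70 → 70 ≥ 60
Round 2 — edge-1, lb-1 page on-call.
  app-a: +30+55 → 85 < 110
  queue-2: +55+30 → 85 ≥ 60
Round 3 — queue-2 pages on-call.
  app-a: +50 → 135 ≥ 110
Round 4 — app-a pages on-call.
No further pages.

db-m, db-r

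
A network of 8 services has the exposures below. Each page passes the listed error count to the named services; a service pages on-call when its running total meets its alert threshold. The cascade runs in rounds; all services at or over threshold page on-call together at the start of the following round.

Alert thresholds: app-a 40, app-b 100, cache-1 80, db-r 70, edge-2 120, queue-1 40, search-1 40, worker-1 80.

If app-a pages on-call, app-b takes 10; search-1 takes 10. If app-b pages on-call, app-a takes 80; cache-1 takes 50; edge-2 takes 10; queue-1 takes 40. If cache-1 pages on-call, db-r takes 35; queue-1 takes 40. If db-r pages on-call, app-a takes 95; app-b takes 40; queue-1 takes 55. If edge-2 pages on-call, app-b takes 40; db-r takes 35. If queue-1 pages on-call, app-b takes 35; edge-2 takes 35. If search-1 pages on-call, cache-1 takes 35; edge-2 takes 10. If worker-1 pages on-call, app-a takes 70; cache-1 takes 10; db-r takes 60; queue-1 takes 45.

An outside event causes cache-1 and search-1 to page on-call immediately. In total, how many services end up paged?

Round 1 — cache-1, search-1 page on-call (initial).
  db-r: +35 → 35 < 70
  edge-2: +10 → 10 < 120
  queue-1: +40 → 40 ≥ 40
Round 2 — queue-1 pages on-call.
  app-b: +35 → 35 < 100
  edge-2: +35 → 45 < 120
No further pages.

3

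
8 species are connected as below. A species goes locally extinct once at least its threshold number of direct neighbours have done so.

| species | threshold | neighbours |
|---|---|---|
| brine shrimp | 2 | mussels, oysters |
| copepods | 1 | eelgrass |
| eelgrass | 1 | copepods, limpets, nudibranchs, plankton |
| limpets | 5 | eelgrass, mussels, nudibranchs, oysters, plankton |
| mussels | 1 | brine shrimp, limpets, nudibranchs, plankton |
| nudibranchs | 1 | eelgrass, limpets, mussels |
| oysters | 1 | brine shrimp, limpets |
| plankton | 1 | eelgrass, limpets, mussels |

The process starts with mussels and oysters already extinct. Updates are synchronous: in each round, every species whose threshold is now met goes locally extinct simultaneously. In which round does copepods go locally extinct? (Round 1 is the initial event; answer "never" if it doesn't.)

4

Round 1 — mussels, oysters go locally extinct (initial).
Round 2 — checking thresholds:
  brine shrimp: 2 of 2 neighbours ≥ 2, goes locally extinct.
  limpets: 2 of 5 neighbours < 5, holds.
  nudibranchs: 1 of 3 neighbours ≥ 1, goes locally extinct.
  plankton: 1 of 3 neighbours ≥ 1, goes locally extinct.
Round 3 — checking thresholds:
  eelgrass: 2 of 4 neighbours ≥ 1, goes locally extinct.
  limpets: 4 of 5 neighbours < 5, holds.
Round 4 — checking thresholds:
  copepods: 1 of 1 neighbours ≥ 1, goes locally extinct.
  limpets: 5 of 5 neighbours ≥ 5, goes locally extinct.
Round 5 — no new extinctions; cascade stops.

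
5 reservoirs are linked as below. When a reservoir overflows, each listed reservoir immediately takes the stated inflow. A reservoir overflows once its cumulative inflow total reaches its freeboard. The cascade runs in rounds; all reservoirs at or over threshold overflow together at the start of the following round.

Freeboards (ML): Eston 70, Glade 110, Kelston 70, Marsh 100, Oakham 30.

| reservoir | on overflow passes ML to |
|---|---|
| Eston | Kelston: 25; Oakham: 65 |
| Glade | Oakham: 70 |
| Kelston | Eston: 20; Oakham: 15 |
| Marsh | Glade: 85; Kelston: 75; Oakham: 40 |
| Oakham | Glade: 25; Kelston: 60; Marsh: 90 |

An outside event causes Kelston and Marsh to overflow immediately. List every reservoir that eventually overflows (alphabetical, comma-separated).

Glade, Kelston, Marsh, Oakham

Round 1 — Kelston, Marsh overflow (initial).
  Eston: +20 → 20 < 70
  Glade: +85 → 85 < 110
  Oakham: +15+40 → 55 ≥ 30
Round 2 — Oakham overflows.
  Glade: +25 → 110 ≥ 110
Round 3 — Glade overflows.
No further overflows.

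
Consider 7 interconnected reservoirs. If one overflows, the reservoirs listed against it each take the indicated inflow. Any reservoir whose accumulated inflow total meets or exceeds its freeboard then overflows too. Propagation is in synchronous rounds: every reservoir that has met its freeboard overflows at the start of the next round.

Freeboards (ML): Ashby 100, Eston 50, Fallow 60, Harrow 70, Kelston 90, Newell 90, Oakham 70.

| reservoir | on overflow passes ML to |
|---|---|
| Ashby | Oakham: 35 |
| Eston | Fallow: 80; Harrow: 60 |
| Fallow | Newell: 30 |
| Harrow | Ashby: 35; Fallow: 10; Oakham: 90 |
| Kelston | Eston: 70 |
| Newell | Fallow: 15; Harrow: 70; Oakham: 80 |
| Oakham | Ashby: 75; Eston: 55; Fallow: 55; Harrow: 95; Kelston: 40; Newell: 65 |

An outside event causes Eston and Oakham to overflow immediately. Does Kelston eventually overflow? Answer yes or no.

no

Round 1 — Eston, Oakham overflow (initial).
  Ashby: +75 → 75 < 100
  Fallow: +80+55 → 135 ≥ 60
  Harrow: +60+95 → 155 ≥ 70
  Kelston: +40 → 40 < 90
  Newell: +65 → 65 < 90
Round 2 — Fallow, Harrow overflow.
  Ashby: +35 → 110 ≥ 100
  Newell: +30 → 95 ≥ 90
Round 3 — Ashby, Newell overflow.
No further overflows.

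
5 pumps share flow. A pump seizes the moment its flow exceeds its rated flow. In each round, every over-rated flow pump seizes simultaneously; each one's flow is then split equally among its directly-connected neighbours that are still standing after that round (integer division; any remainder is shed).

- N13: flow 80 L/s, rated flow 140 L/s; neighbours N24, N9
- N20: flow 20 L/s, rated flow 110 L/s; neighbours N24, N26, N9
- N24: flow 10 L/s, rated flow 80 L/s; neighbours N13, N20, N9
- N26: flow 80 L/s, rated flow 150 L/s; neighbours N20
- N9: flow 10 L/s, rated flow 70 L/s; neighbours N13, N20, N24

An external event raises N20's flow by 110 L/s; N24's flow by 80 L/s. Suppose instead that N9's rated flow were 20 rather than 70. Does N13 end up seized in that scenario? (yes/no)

With N9's rated flow at 20:
Round 1 — N20 at 130 > 110; N24 at 90 > 80. N20, N24 seize.
  N20 sheds 130 L/s to N26, N9: 65 each.
    N26: 80+65 = 145 ≤ 150
    N9: 10+65 = 75 > 20
  N24 sheds 90 L/s to N13, N9: 45 each.
    N13: 80+45 = 125 ≤ 140
    N9: 75+45 = 120 > 20
Round 2 — N9 seizes.
  N9 sheds 120 L/s to N13: 120 each.
    N13: 125+120 = 245 > 140
Round 3 — N13 seizes.
  N13 sheds 245 L/s: no online neighbours, lost.
No further seizures.

yes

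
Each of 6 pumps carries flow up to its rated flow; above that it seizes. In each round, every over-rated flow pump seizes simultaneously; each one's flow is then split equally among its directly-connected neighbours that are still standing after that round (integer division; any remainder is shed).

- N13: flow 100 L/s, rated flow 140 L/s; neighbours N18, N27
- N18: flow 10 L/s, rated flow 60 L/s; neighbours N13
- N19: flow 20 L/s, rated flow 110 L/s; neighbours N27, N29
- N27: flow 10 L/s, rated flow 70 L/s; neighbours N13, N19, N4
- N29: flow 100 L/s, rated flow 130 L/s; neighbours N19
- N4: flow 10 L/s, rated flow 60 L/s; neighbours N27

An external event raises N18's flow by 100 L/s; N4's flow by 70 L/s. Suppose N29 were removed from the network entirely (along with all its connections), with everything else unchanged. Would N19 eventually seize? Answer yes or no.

With N29 removed:
Round 1 — N18 at 110 > 60; N4 at 80 > 60. N18, N4 seize.
  N18 sheds 110 L/s to N13: 110 each.
    N13: 100+110 = 210 > 140
  N4 sheds 80 L/s to N27: 80 each.
    N27: 10+80 = 90 > 70
Round 2 — N13, N27 seize.
  N13 sheds 210 L/s: no online neighbours, lost.
  N27 sheds 90 L/s to N19: 90 each.
    N19: 20+90 = 110 ≤ 110
No further seizures.

no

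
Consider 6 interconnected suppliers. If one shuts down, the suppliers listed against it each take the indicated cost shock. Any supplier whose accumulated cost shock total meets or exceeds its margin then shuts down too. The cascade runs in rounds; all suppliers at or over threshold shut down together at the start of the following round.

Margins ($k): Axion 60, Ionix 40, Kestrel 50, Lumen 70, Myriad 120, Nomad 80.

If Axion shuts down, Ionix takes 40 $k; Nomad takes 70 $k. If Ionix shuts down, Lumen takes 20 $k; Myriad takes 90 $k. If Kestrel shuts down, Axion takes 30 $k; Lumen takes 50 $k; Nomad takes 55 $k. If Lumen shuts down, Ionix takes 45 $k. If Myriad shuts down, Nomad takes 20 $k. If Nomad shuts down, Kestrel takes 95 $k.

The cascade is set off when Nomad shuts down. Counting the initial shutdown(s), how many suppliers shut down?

Round 1 — Nomad shuts down (initial).
  Kestrel: +95 → 95 ≥ 50
Round 2 — Kestrel shuts down.
  Axion: +30 → 30 < 60
  Lumen: +50 → 50 < 70
No further shutdowns.

2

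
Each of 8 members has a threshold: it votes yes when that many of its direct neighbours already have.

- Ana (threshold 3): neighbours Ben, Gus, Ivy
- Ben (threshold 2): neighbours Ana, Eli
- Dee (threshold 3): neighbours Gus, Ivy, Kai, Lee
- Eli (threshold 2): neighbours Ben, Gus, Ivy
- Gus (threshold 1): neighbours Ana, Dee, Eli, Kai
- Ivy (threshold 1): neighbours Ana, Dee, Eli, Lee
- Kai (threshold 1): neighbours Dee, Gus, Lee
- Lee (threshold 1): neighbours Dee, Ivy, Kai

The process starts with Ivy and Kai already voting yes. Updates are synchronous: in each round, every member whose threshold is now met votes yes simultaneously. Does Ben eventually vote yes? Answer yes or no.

no

Round 1 — Ivy, Kai vote yes (initial).
Round 2 — checking thresholds:
  Ana: 1 of 3 neighbours < 3, holds.
  Dee: 2 of 4 neighbours < 3, holds.
  Eli: 1 of 3 neighbours < 2, holds.
  Gus: 1 of 4 neighbours ≥ 1, votes yes.
  Lee: 2 of 3 neighbours ≥ 1, votes yes.
Round 3 — checking thresholds:
  Ana: 2 of 3 neighbours < 3, holds.
  Dee: 4 of 4 neighbours ≥ 3, votes yes.
  Eli: 2 of 3 neighbours ≥ 2, votes yes.
Round 4 — no new yes votes; cascade stops.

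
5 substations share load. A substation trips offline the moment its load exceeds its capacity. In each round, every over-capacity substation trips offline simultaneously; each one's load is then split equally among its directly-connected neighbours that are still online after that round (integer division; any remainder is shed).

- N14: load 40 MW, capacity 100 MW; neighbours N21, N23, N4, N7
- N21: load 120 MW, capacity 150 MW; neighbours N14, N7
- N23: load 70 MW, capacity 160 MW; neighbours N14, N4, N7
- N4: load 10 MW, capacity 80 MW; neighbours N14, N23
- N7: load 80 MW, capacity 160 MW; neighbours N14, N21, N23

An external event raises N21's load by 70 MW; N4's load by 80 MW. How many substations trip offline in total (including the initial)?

5

Round 1 — N21 at 190 > 150; N4 at 90 > 80. N21, N4 trip offline.
  N21 sheds 190 MW to N14, N7: 95 each.
    N14: 40+95 = 135 > 100
    N7: 80+95 = 175 > 160
  N4 sheds 90 MW to N14, N23: 45 each.
    N14: 135+45 = 180 > 100
    N23: 70+45 = 115 ≤ 160
Round 2 — N14, N7 trip offline.
  N14 sheds 180 MW to N23: 180 each.
    N23: 115+180 = 295 > 160
  N7 sheds 175 MW to N23: 175 each.
    N23: 295+175 = 470 > 160
Round 3 — N23 trips offline.
  N23 sheds 470 MW: no online neighbours, lost.
No further trips.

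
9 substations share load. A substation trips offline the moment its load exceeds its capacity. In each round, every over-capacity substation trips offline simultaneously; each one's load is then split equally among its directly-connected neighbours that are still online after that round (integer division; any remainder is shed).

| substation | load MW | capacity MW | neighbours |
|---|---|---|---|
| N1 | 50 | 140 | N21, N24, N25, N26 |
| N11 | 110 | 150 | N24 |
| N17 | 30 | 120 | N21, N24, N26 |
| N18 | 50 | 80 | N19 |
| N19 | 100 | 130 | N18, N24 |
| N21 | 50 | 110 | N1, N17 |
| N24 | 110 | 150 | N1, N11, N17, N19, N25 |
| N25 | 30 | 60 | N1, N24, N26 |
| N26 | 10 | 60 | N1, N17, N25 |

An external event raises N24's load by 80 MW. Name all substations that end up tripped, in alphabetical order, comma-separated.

N18, N19, N24, N25

Round 1 — N24 at 190 > 150. N24 trips offline.
  N24 sheds 190 MW to N1, N11, N17, N19, N25: 38 each.
    N1: 50+38 = 88 ≤ 140
    N11: 110+38 = 148 ≤ 150
    N17: 30+38 = 68 ≤ 120
    N19: 100+38 = 138 > 130
    N25: 30+38 = 68 > 60
Round 2 — N19, N25 trip offline.
  N19 sheds 138 MW to N18: 138 each.
    N18: 50+138 = 188 > 80
  N25 sheds 68 MW to N1, N26: 34 each.
    N1: 88+34 = 122 ≤ 140
    N26: 10+34 = 44 ≤ 60
Round 3 — N18 trips offline.
  N18 sheds 188 MW: no online neighbours, lost.
No further trips.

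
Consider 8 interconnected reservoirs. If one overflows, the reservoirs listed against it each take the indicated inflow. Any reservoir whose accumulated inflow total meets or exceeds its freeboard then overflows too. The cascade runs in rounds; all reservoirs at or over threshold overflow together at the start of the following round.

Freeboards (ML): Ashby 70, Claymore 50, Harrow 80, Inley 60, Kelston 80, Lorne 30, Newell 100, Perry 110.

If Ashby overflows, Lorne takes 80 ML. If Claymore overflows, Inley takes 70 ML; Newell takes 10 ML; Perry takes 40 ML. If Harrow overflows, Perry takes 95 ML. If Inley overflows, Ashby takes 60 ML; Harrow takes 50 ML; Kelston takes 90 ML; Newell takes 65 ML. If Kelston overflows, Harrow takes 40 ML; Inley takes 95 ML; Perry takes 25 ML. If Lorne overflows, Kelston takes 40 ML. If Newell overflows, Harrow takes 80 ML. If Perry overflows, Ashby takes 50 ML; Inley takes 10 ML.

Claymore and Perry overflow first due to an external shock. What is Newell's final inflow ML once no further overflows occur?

Round 1 — Claymore, Perry overflow (initial).
  Ashby: +50 → 50 < 70
  Inley: +70+10 → 80 ≥ 60
  Newell: +10 → 10 < 100
Round 2 — Inley overflows.
  Ashby: +60 → 110 ≥ 70
  Harrow: +50 → 50 < 80
  Kelston: +90 → 90 ≥ 80
  Newell: +65 → 75 < 100
Round 3 — Ashby, Kelston overflow.
  Harrow: +40 → 90 ≥ 80
  Lorne: +80 → 80 ≥ 30
Round 4 — Harrow, Lorne overflow.
No further overflows.

75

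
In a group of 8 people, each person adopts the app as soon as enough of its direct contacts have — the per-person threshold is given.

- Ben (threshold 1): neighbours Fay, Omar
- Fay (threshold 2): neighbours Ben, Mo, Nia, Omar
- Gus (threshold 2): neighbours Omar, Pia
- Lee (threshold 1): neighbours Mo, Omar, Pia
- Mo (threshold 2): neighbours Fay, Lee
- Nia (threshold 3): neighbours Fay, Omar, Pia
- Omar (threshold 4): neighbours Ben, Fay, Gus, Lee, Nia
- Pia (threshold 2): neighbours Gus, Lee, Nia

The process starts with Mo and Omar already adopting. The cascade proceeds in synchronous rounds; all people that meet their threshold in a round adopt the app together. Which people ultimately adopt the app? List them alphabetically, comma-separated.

Ben, Fay, Lee, Mo, Omar

Round 1 — Mo, Omar adopt the app (initial).
Round 2 — checking thresholds:
  Ben: 1 of 2 neighbours ≥ 1, adopts the app.
  Fay: 2 of 4 neighbours ≥ 2, adopts the app.
  Gus: 1 of 2 neighbours < 2, holds.
  Lee: 2 of 3 neighbours ≥ 1, adopts the app.
  Nia: 1 of 3 neighbours < 3, holds.
Round 3 — no new adoptions; cascade stops.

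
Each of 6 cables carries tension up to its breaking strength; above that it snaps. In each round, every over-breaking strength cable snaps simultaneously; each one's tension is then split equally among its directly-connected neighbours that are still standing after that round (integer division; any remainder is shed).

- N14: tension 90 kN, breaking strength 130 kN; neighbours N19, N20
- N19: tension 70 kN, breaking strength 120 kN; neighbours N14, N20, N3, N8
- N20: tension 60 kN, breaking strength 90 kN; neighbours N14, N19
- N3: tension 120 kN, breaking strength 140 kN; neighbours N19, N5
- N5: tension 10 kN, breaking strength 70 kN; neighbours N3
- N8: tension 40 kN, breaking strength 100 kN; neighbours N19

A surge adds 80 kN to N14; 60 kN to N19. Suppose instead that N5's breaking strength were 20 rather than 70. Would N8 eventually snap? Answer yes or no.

With N5's breaking strength at 20:
Round 1 — N14 at 170 > 130; N19 at 130 > 120. N14, N19 snap.
  N14 sheds 170 kN to N20: 170 each.
    N20: 60+170 = 230 > 90
  N19 sheds 130 kN to N20, N3, N8: 43 each (1 lost).
    N20: 230+43 = 273 > 90
    N3: 120+43 = 163 > 140
    N8: 40+43 = 83 ≤ 100
Round 2 — N20, N3 snap.
  N20 sheds 273 kN: no online neighbours, lost.
  N3 sheds 163 kN to N5: 163 each.
    N5: 10+163 = 173 > 20
Round 3 — N5 snaps.
  N5 sheds 173 kN: no online neighbours, lost.
No further breaks.

no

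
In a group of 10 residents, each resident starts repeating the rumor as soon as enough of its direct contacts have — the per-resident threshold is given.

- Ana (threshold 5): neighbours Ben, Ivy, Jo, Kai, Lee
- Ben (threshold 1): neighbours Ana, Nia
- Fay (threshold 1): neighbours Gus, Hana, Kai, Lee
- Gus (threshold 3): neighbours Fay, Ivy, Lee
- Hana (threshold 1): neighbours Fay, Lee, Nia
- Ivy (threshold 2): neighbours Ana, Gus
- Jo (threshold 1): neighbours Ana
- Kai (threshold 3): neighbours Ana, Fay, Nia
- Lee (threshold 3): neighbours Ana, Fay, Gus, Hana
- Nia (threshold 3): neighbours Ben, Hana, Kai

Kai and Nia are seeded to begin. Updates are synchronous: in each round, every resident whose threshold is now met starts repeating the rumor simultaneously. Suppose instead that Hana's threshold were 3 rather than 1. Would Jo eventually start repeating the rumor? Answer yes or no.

no

With Hana's threshold at 3:
Round 1 — Kai, Nia start repeating the rumor (initial).
Round 2 — checking thresholds:
  Ana: 1 of 5 neighbours < 5, holds.
  Ben: 1 of 2 neighbours ≥ 1, starts repeating the rumor.
  Fay: 1 of 4 neighbours ≥ 1, starts repeating the rumor.
  Hana: 1 of 3 neighbours < 3, holds.
Round 3 — no new spreads; cascade stops.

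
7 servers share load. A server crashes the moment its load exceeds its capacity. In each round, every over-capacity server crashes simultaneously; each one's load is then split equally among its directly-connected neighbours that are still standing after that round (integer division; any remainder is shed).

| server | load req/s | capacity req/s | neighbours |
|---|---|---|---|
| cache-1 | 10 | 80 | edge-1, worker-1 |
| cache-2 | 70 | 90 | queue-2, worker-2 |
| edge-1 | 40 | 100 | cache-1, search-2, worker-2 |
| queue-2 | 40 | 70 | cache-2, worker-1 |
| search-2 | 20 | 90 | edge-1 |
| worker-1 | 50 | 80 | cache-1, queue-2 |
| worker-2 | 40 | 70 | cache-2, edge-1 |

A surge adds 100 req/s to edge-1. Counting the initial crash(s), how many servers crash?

6

Round 1 — edge-1 at 140 > 100. edge-1 crashes.
  edge-1 sheds 140 req/s to cache-1, search-2, worker-2: 46 each (2 lost).
    cache-1: 10+46 = 56 ≤ 80
    search-2: 20+46 = 66 ≤ 90
    worker-2: 40+46 = 86 > 70
Round 2 — worker-2 crashes.
  worker-2 sheds 86 req/s to cache-2: 86 each.
    cache-2: 70+86 = 156 > 90
Round 3 — cache-2 crashes.
  cache-2 sheds 156 req/s to queue-2: 156 each.
    queue-2: 40+156 = 196 > 70
Round 4 — queue-2 crashes.
  queue-2 sheds 196 req/s to worker-1: 196 each.
    worker-1: 50+196 = 246 > 80
Round 5 — worker-1 crashes.
  worker-1 sheds 246 req/s to cache-1: 246 each.
    cache-1: 56+246 = 302 > 80
Round 6 — cache-1 crashes.
  cache-1 sheds 302 req/s: no online neighbours, lost.
No further crashes.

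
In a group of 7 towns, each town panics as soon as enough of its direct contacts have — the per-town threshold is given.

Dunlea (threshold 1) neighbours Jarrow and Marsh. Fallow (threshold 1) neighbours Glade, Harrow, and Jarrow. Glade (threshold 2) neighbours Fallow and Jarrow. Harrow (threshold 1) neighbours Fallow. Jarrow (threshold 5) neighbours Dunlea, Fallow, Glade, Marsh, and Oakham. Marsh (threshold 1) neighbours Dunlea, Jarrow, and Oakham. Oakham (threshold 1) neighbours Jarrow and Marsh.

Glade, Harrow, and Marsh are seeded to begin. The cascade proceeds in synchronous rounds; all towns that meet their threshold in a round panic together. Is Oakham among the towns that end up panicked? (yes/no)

Round 1 — Glade, Harrow, Marsh panic (initial).
Round 2 — checking thresholds:
  Dunlea: 1 of 2 neighbours ≥ 1, panics.
  Fallow: 2 of 3 neighbours ≥ 1, panics.
  Jarrow: 2 of 5 neighbours < 5, not yet.
  Oakham: 1 of 2 neighbours ≥ 1, panics.
Round 3 — checking thresholds:
  Jarrow: 5 of 5 neighbours ≥ 5, panics.
Round 4 — no new panics; cascade stops.

yes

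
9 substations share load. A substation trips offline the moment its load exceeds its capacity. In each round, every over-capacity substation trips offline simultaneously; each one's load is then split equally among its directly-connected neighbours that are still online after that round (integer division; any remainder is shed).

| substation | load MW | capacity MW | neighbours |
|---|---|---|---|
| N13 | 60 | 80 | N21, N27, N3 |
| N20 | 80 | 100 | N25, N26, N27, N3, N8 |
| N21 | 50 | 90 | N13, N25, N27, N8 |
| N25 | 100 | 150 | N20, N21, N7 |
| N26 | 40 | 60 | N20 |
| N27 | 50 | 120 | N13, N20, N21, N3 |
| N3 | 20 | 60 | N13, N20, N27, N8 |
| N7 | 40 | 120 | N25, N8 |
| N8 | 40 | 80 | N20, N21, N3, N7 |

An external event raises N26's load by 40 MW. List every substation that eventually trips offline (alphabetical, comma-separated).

Round 1 — N26 at 80 > 60. N26 trips offline.
  N26 sheds 80 MW to N20: 80 each.
    N20: 80+80 = 160 > 100
Round 2 — N20 trips offline.
  N20 sheds 160 MW to N25, N27, N3, N8: 40 each.
    N25: 100+40 = 140 ≤ 150
    N27: 50+40 = 90 ≤ 120
    N3: 20+40 = 60 ≤ 60
    N8: 40+40 = 80 ≤ 80
No further trips.

N20, N26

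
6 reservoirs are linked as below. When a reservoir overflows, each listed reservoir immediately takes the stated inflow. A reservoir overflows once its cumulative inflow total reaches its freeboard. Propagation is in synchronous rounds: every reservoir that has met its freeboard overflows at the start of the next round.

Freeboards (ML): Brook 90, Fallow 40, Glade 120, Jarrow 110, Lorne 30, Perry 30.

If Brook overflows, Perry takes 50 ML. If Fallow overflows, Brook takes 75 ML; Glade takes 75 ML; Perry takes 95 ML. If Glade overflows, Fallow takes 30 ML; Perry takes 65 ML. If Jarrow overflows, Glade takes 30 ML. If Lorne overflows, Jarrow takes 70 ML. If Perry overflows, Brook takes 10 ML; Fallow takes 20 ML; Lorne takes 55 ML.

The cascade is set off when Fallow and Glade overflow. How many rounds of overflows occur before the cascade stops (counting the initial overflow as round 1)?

Round 1 — Fallow, Glade overflow (initial).
  Brook: +75 → 75 < 90
  Perry: +95+65 → 160 ≥ 30
Round 2 — Perry overflows.
  Brook: +10 → 85 < 90
  Lorne: +55 → 55 ≥ 30
Round 3 — Lorne overflows.
  Jarrow: +70 → 70 < 110
No further overflows.

3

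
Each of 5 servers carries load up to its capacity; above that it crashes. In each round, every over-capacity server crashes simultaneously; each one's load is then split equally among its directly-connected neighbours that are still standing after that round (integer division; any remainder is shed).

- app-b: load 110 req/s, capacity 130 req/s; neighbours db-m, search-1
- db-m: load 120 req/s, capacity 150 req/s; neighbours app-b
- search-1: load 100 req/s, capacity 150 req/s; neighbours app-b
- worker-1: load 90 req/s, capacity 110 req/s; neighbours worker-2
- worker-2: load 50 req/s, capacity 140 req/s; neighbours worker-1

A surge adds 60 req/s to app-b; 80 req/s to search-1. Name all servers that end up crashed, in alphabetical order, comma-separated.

app-b, db-m, search-1

Round 1 — app-b at 170 > 130; search-1 at 180 > 150. app-b, search-1 crash.
  app-b sheds 170 req/s to db-m: 170 each.
    db-m: 120+170 = 290 > 150
  search-1 sheds 180 req/s: no online neighbours, lost.
Round 2 — db-m crashes.
  db-m sheds 290 req/s: no online neighbours, lost.
No further crashes.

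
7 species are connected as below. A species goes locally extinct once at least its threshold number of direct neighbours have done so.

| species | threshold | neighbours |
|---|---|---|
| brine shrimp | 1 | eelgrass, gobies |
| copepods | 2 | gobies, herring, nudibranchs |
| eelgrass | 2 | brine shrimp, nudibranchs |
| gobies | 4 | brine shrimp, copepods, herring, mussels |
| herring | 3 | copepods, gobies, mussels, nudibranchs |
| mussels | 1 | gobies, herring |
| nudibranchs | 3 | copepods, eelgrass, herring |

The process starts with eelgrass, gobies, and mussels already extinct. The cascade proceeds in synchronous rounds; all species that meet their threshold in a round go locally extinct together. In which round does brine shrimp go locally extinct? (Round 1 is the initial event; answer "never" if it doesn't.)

2

Round 1 — eelgrass, gobies, mussels go locally extinct (initial).
Round 2 — checking thresholds:
  brine shrimp: 2 of 2 neighbours ≥ 1, goes locally extinct.
  copepods: 1 of 3 neighbours < 2, not yet.
  herring: 2 of 4 neighbours < 3, not yet.
  nudibranchs: 1 of 3 neighbours < 3, not yet.
Round 3 — no new extinctions; cascade stops.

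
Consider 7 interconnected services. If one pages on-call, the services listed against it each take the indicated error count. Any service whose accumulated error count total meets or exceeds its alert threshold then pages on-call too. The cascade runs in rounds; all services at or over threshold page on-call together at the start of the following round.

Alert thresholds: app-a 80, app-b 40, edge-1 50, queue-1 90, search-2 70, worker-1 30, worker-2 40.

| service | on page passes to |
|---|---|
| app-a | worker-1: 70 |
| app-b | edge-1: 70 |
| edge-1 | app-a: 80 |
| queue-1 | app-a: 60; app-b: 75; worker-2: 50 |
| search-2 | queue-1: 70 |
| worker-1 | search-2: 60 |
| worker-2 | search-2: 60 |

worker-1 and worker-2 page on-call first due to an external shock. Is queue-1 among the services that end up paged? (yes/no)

no

Round 1 — worker-1, worker-2 page on-call (initial).
  search-2: +60+60 → 120 ≥ 70
Round 2 — search-2 pages on-call.
  queue-1: +70 → 70 < 90
No further pages.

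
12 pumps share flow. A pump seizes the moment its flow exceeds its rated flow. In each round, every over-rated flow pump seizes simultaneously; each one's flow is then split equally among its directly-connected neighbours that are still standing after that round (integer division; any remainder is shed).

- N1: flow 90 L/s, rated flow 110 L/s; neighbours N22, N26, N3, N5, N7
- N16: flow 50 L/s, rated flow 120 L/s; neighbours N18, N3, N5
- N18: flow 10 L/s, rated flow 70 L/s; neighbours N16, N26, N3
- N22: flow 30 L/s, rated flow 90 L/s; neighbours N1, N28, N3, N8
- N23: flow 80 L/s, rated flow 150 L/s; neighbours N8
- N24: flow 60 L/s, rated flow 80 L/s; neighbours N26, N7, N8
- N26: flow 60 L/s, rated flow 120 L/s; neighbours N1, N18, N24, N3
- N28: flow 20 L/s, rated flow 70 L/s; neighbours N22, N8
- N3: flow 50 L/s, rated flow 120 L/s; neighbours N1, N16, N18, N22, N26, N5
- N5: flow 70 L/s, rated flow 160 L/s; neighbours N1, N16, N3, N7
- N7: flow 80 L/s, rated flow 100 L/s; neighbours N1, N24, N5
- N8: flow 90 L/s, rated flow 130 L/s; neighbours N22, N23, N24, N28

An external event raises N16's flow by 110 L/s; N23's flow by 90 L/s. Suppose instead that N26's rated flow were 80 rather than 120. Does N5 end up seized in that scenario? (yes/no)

yes

With N26's rated flow at 80:
Round 1 — N16 at 160 > 120; N23 at 170 > 150. N16, N23 seize.
  N16 sheds 160 L/s to N18, N3, N5: 53 each (1 lost).
    N18: 10+53 = 63 ≤ 70
    N3: 50+53 = 103 ≤ 120
    N5: 70+53 = 123 ≤ 160
  N23 sheds 170 L/s to N8: 170 each.
    N8: 90+170 = 260 > 130
Round 2 — N8 seizes.
  N8 sheds 260 L/s to N22, N24, N28: 86 each (2 lost).
    N22: 30+86 = 116 > 90
    N24: 60+86 = 146 > 80
    N28: 20+86 = 106 > 70
Round 3 — N22, N24, N28 seize.
  N22 sheds 116 L/s to N1, N3: 58 each.
    N1: 90+58 = 148 > 110
    N3: 103+58 = 161 > 120
  N24 sheds 146 L/s to N26, N7: 73 each.
    N26: 60+73 = 133 > 80
    N7: 80+73 = 153 > 100
  N28 sheds 106 L/s: no online neighbours, lost.
Round 4 — N1, N26, N3, N7 seize.
  N1 sheds 148 L/s to N5: 148 each.
    N5: 123+148 = 271 > 160
  N26 sheds 133 L/s to N18: 133 each.
    N18: 63+133 = 196 > 70
  N3 sheds 161 L/s to N18, N5: 80 each (1 lost).
    N18: 196+80 = 276 > 70
    N5: 271+80 = 351 > 160
  N7 sheds 153 L/s to N5: 153 each.
    N5: 351+153 = 504 > 160
Round 5 — N18, N5 seize.
  N18 sheds 276 L/s: no online neighbours, lost.
  N5 sheds 504 L/s: no online neighbours, lost.
No further seizures.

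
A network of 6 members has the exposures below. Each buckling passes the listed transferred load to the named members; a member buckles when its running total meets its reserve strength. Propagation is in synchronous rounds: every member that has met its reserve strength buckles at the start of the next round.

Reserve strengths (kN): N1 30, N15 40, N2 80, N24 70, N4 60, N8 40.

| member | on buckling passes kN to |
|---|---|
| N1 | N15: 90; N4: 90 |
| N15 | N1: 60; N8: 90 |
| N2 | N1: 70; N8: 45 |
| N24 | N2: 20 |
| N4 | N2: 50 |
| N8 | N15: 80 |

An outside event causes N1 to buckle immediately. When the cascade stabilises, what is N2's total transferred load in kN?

50

Round 1 — N1 buckles (initial).
  N15: +90 → 90 ≥ 40
  N4: +90 → 90 ≥ 60
Round 2 — N15, N4 buckle.
  N2: +50 → 50 < 80
  N8: +90 → 90 ≥ 40
Round 3 — N8 buckles.
No further bucklings.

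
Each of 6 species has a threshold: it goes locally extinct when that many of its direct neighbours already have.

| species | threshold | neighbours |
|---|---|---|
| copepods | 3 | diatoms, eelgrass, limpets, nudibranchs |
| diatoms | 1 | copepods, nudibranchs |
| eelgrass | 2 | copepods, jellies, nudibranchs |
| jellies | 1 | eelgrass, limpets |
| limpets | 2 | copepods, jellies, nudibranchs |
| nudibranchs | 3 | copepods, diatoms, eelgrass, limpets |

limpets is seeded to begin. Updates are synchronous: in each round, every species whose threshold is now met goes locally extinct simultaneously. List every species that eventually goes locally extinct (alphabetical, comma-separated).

Round 1 — limpets goes locally extinct (initial).
Round 2 — checking thresholds:
  copepods: 1 of 4 neighbours < 3, below threshold.
  jellies: 1 of 2 neighbours ≥ 1, goes locally extinct.
  nudibranchs: 1 of 4 neighbours < 3, below threshold.
Round 3 — no new extinctions; cascade stops.

jellies, limpets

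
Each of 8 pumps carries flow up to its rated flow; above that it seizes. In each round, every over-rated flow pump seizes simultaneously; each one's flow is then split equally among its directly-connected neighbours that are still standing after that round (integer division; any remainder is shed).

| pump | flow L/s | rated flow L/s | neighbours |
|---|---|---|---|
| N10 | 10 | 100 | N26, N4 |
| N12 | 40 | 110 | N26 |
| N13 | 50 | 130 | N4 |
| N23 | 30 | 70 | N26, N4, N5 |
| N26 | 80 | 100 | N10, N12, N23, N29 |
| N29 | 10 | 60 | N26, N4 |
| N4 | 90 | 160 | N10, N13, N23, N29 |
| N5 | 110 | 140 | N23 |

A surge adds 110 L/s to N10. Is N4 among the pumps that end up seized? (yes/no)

yes

Round 1 — N10 at 120 > 100. N10 seizes.
  N10 sheds 120 L/s to N26, N4: 60 each.
    N26: 80+60 = 140 > 100
    N4: 90+60 = 150 ≤ 160
Round 2 — N26 seizes.
  N26 sheds 140 L/s to N12, N23, N29: 46 each (2 lost).
    N12: 40+46 = 86 ≤ 110
    N23: 30+46 = 76 > 70
    N29: 10+46 = 56 ≤ 60
Round 3 — N23 seizes.
  N23 sheds 76 L/s to N4, N5: 38 each.
    N4: 150+38 = 188 > 160
    N5: 110+38 = 148 > 140
Round 4 — N4, N5 seize.
  N4 sheds 188 L/s to N13, N29: 94 each.
    N13: 50+94 = 144 > 130
    N29: 56+94 = 150 > 60
  N5 sheds 148 L/s: no online neighbours, lost.
Round 5 — N13, N29 seize.
  N13 sheds 144 L/s: no online neighbours, lost.
  N29 sheds 150 L/s: no online neighbours, lost.
No further seizures.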